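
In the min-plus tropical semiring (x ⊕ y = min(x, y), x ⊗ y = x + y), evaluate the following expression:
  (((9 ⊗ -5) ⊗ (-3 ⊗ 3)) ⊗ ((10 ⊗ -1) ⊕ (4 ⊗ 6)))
(((9 ⊗ -5) ⊗ (-3 ⊗ 3)) ⊗ ((10 ⊗ -1) ⊕ (4 ⊗ 6))) = 13

Expand innermost to outermost. Recall ⊕ takes the minimum of its arguments and ⊗ takes their sum. Working out the expression (((9 ⊗ -5) ⊗ (-3 ⊗ 3)) ⊗ ((10 ⊗ -1) ⊕ (4 ⊗ 6))) gives 13.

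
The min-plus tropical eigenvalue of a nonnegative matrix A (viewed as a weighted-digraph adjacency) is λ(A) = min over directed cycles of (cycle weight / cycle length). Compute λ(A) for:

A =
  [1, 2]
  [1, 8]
λ(A) = 1

Enumerate directed cycles and compute their means (weight / length). Sample:
  cycle 0 → 0: weight = 1, length = 1, mean = 1/1 ≈ 1.000
  cycle 1 → 1: weight = 8, length = 1, mean = 8/1 ≈ 8.000
  cycle 0 → 1 → 0: weight = 3, length = 2, mean = 3/2 ≈ 1.500
  cycle 1 → 0 → 1: weight = 3, length = 2, mean = 3/2 ≈ 1.500
Minimum mean = 1.000, attained e.g. along the cycle 0 → 0 with weight 1 and length 1. So λ(A) = 1/1 = 1.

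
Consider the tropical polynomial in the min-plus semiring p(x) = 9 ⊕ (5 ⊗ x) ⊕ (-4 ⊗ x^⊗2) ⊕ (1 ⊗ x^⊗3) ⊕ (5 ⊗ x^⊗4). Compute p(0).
p(0) = -4

A tropical monomial a ⊗ x^⊗i evaluates to a + i · x. Evaluating each term at x = 0:
  Term 0 contributes 9 + 0 · 0 = 9
  Term 1 contributes 5 + 1 · 0 = 5
  Term 2 contributes -4 + 2 · 0 = -4
  Term 3 contributes 1 + 3 · 0 = 1
  Term 4 contributes 5 + 4 · 0 = 5
p(0) = ⊕ of these = min[9, 5, -4, 1, 5] = -4.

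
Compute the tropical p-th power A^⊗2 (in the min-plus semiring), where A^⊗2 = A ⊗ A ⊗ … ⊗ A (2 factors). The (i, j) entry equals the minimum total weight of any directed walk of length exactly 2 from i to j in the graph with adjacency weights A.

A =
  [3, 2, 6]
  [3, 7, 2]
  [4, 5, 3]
A^⊗2 =
  [5, 5, 4]
  [6, 5, 5]
  [7, 6, 6]

Each entry (A^⊗2)_ij equals the minimum over all length-2 walks i = v_0 → v_1 → … → v_2 = j of Σ_t A[v_t][v_{t+1}]. For example, for (i, j) = (0, 2) we minimise over 3 possible intermediate vertex sequences; the minimum is 4, attained along the walk 0 → 1 → 2.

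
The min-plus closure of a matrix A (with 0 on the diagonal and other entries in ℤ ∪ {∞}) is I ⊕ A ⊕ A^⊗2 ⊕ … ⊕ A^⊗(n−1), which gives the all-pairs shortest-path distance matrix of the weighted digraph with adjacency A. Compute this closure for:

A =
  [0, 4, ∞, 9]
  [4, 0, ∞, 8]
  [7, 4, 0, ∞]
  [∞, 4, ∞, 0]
Closure =
  [0, 4, ∞, 9]
  [4, 0, ∞, 8]
  [7, 4, 0, 12]
  [8, 4, ∞, 0]

This is the Floyd-Warshall all-pairs shortest-path computation. For each intermediate vertex k = 0, 1, …, 3, update dist[i][j] ← min(dist[i][j], dist[i][k] + dist[k][j]). The final matrix gives, for each (i, j), the minimum total weight of any directed path from i to j (possibly empty when i = j).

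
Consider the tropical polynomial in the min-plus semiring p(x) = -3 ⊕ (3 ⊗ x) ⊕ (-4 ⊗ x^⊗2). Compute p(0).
p(0) = -4

A tropical monomial a ⊗ x^⊗i evaluates to a + i · x. Evaluating each term at x = 0:
  Term 0 contributes -3 + 0 · 0 = -3
  Term 1 contributes 3 + 1 · 0 = 3
  Term 2 contributes -4 + 2 · 0 = -4
p(0) = ⊕ of these = min[-3, 3, -4] = -4.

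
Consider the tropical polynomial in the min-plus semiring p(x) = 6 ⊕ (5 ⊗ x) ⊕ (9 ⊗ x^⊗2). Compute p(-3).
p(-3) = 2

A tropical monomial a ⊗ x^⊗i evaluates to a + i · x. Evaluating each term at x = -3:
  Term 0 contributes 6 + 0 · -3 = 6
  Term 1 contributes 5 + 1 · -3 = 2
  Term 2 contributes 9 + 2 · -3 = 3
p(-3) = ⊕ of these = min[6, 2, 3] = 2.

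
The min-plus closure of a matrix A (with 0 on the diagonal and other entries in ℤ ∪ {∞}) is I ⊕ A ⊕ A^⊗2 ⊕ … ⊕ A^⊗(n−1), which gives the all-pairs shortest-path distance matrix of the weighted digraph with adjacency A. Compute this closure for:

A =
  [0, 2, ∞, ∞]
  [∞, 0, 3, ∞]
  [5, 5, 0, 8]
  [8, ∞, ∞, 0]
Closure =
  [0, 2, 5, 13]
  [8, 0, 3, 11]
  [5, 5, 0, 8]
  [8, 10, 13, 0]

This is the Floyd-Warshall all-pairs shortest-path computation. For each intermediate vertex k = 0, 1, …, 3, update dist[i][j] ← min(dist[i][j], dist[i][k] + dist[k][j]). The final matrix gives, for each (i, j), the minimum total weight of any directed path from i to j (possibly empty when i = j).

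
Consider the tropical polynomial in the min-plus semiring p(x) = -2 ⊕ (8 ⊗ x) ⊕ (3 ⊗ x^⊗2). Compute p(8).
p(8) = -2

A tropical monomial a ⊗ x^⊗i evaluates to a + i · x. Evaluating each term at x = 8:
  Term 0 contributes -2 + 0 · 8 = -2
  Term 1 contributes 8 + 1 · 8 = 16
  Term 2 contributes 3 + 2 · 8 = 19
p(8) = ⊕ of these = min[-2, 16, 19] = -2.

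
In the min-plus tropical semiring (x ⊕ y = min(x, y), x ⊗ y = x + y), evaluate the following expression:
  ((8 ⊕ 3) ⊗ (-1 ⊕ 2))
((8 ⊕ 3) ⊗ (-1 ⊕ 2)) = 2

Expand innermost to outermost. Recall ⊕ takes the minimum of its arguments and ⊗ takes their sum. Working out the expression ((8 ⊕ 3) ⊗ (-1 ⊕ 2)) gives 2.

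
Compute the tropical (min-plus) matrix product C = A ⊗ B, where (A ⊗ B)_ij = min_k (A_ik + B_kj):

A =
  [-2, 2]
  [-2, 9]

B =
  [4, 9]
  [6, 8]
A ⊗ B =
  [2, 7]
  [2, 7]

Apply the min-plus product entry-by-entry:
  C[0][0] = min over k of (A[0][0] + B[0][0] = -2 + 4 = 2, A[0][1] + B[1][0] = 2 + 6 = 8) = 2 (attained at k = 0)
  C[0][1] = min over k of (A[0][0] + B[0][1] = -2 + 9 = 7, A[0][1] + B[1][1] = 2 + 8 = 10) = 7 (attained at k = 0)
  C[1][0] = min over k of (A[1][0] + B[0][0] = -2 + 4 = 2, A[1][1] + B[1][0] = 9 + 6 = 15) = 2 (attained at k = 0)
  C[1][1] = min over k of (A[1][0] + B[0][1] = -2 + 9 = 7, A[1][1] + B[1][1] = 9 + 8 = 17) = 7 (attained at k = 0)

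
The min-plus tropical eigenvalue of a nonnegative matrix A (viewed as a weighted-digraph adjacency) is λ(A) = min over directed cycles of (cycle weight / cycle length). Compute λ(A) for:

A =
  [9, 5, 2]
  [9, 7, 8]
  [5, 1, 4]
λ(A) = 7/2

Enumerate directed cycles and compute their means (weight / length). Sample:
  cycle 0 → 0: weight = 9, length = 1, mean = 9/1 ≈ 9.000
  cycle 1 → 1: weight = 7, length = 1, mean = 7/1 ≈ 7.000
  cycle 2 → 2: weight = 4, length = 1, mean = 4/1 ≈ 4.000
  cycle 0 → 1 → 0: weight = 14, length = 2, mean = 14/2 ≈ 7.000
  cycle 0 → 2 → 0: weight = 7, length = 2, mean = 7/2 ≈ 3.500
  cycle 1 → 0 → 1: weight = 14, length = 2, mean = 14/2 ≈ 7.000
Minimum mean = 3.500, attained e.g. along the cycle 0 → 2 → 0 with weight 7 and length 2. So λ(A) = 7/2 = 7/2.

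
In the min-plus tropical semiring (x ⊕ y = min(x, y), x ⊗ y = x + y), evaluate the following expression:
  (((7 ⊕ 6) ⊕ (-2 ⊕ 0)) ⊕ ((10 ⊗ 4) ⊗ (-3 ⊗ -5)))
(((7 ⊕ 6) ⊕ (-2 ⊕ 0)) ⊕ ((10 ⊗ 4) ⊗ (-3 ⊗ -5))) = -2

Expand innermost to outermost. Recall ⊕ takes the minimum of its arguments and ⊗ takes their sum. Working out the expression (((7 ⊕ 6) ⊕ (-2 ⊕ 0)) ⊕ ((10 ⊗ 4) ⊗ (-3 ⊗ -5))) gives -2.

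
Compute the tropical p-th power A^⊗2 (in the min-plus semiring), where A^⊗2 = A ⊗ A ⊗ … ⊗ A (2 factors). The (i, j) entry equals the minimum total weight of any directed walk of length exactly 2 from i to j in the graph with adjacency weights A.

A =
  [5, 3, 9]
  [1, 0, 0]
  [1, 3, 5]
A^⊗2 =
  [4, 3, 3]
  [1, 0, 0]
  [4, 3, 3]

Each entry (A^⊗2)_ij equals the minimum over all length-2 walks i = v_0 → v_1 → … → v_2 = j of Σ_t A[v_t][v_{t+1}]. For example, for (i, j) = (0, 2) we minimise over 3 possible intermediate vertex sequences; the minimum is 3, attained along the walk 0 → 1 → 2.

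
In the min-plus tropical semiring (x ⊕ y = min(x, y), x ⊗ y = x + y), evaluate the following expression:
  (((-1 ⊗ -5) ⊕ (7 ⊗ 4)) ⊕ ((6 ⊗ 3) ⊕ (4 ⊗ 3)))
(((-1 ⊗ -5) ⊕ (7 ⊗ 4)) ⊕ ((6 ⊗ 3) ⊕ (4 ⊗ 3))) = -6

Expand innermost to outermost. Recall ⊕ takes the minimum of its arguments and ⊗ takes their sum. Working out the expression (((-1 ⊗ -5) ⊕ (7 ⊗ 4)) ⊕ ((6 ⊗ 3) ⊕ (4 ⊗ 3))) gives -6.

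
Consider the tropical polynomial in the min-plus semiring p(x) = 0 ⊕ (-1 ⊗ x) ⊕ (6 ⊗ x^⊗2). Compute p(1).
p(1) = 0

A tropical monomial a ⊗ x^⊗i evaluates to a + i · x. Evaluating each term at x = 1:
  Term 0 contributes 0 + 0 · 1 = 0
  Term 1 contributes -1 + 1 · 1 = 0
  Term 2 contributes 6 + 2 · 1 = 8
p(1) = ⊕ of these = min[0, 0, 8] = 0.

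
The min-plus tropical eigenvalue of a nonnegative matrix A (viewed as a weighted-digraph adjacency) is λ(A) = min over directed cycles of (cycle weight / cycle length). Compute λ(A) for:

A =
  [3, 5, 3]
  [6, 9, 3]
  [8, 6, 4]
λ(A) = 3

Enumerate directed cycles and compute their means (weight / length). Sample:
  cycle 0 → 0: weight = 3, length = 1, mean = 3/1 ≈ 3.000
  cycle 1 → 1: weight = 9, length = 1, mean = 9/1 ≈ 9.000
  cycle 2 → 2: weight = 4, length = 1, mean = 4/1 ≈ 4.000
  cycle 0 → 1 → 0: weight = 11, length = 2, mean = 11/2 ≈ 5.500
  cycle 0 → 2 → 0: weight = 11, length = 2, mean = 11/2 ≈ 5.500
  cycle 1 → 0 → 1: weight = 11, length = 2, mean = 11/2 ≈ 5.500
Minimum mean = 3.000, attained e.g. along the cycle 0 → 0 with weight 3 and length 1. So λ(A) = 3/1 = 3.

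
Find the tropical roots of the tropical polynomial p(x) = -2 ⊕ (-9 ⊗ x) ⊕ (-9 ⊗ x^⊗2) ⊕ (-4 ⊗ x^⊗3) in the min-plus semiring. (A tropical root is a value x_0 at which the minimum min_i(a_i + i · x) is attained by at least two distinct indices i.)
Roots: {-5, 0, 7}

Each tropical root is a break point of the lower envelope of the lines y = a_i + i · x (there are 4 lines, with slopes 0, 1, ..., 3). Only the lines that attain the minimum somewhere contribute to roots; other lines are dominated. Here the surviving (envelope) indices are i = 3, i = 2, i = 1, i = 0.
Intersections between consecutive envelope lines give the roots: for adjacent envelope indices i < j the intersection is x = (a_i − a_j) / (j − i). Reading off the sorted break points: {-5, 0, 7}.
Verification: at each break x_0, at least two indices attain the minimum of min_i(a_i + i · x_0).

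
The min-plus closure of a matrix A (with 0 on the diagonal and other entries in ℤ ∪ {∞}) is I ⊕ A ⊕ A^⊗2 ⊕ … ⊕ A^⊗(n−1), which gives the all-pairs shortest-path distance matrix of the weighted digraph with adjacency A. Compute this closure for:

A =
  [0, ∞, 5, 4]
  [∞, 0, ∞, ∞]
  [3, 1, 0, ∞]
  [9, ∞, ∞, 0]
Closure =
  [0, 6, 5, 4]
  [∞, 0, ∞, ∞]
  [3, 1, 0, 7]
  [9, 15, 14, 0]

This is the Floyd-Warshall all-pairs shortest-path computation. For each intermediate vertex k = 0, 1, …, 3, update dist[i][j] ← min(dist[i][j], dist[i][k] + dist[k][j]). The final matrix gives, for each (i, j), the minimum total weight of any directed path from i to j (possibly empty when i = j).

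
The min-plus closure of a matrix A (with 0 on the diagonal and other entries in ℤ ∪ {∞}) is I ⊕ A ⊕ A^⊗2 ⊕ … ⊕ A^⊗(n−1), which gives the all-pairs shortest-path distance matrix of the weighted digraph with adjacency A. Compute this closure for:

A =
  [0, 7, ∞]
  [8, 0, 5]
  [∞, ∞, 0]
Closure =
  [0, 7, 12]
  [8, 0, 5]
  [∞, ∞, 0]

This is the Floyd-Warshall all-pairs shortest-path computation. For each intermediate vertex k = 0, 1, …, 2, update dist[i][j] ← min(dist[i][j], dist[i][k] + dist[k][j]). The final matrix gives, for each (i, j), the minimum total weight of any directed path from i to j (possibly empty when i = j).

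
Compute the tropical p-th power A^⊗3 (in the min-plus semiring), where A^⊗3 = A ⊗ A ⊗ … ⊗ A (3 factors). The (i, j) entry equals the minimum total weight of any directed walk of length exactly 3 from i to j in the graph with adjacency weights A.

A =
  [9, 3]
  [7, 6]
A^⊗3 =
  [16, 13]
  [17, 16]

Each entry (A^⊗3)_ij equals the minimum over all length-3 walks i = v_0 → v_1 → … → v_3 = j of Σ_t A[v_t][v_{t+1}]. For example, for (i, j) = (0, 1) we minimise over 4 possible intermediate vertex sequences; the minimum is 13, attained along the walk 0 → 1 → 0 → 1.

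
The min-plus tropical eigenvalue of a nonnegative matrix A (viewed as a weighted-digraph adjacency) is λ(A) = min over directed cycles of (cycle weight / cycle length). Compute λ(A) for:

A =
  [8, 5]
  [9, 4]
λ(A) = 4

Enumerate directed cycles and compute their means (weight / length). Sample:
  cycle 0 → 0: weight = 8, length = 1, mean = 8/1 ≈ 8.000
  cycle 1 → 1: weight = 4, length = 1, mean = 4/1 ≈ 4.000
  cycle 0 → 1 → 0: weight = 14, length = 2, mean = 14/2 ≈ 7.000
  cycle 1 → 0 → 1: weight = 14, length = 2, mean = 14/2 ≈ 7.000
Minimum mean = 4.000, attained e.g. along the cycle 1 → 1 with weight 4 and length 1. So λ(A) = 4/1 = 4.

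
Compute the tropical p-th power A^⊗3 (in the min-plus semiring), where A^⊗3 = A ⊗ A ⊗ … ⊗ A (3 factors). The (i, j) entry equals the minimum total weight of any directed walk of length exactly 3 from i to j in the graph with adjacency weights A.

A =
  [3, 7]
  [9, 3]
A^⊗3 =
  [9, 13]
  [15, 9]

Each entry (A^⊗3)_ij equals the minimum over all length-3 walks i = v_0 → v_1 → … → v_3 = j of Σ_t A[v_t][v_{t+1}]. For example, for (i, j) = (0, 1) we minimise over 4 possible intermediate vertex sequences; the minimum is 13, attained along the walk 0 → 0 → 0 → 1.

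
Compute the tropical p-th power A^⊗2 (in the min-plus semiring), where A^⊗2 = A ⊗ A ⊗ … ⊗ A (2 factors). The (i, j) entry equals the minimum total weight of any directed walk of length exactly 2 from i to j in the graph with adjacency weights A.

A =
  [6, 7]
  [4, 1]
A^⊗2 =
  [11, 8]
  [5, 2]

Each entry (A^⊗2)_ij equals the minimum over all length-2 walks i = v_0 → v_1 → … → v_2 = j of Σ_t A[v_t][v_{t+1}]. For example, for (i, j) = (0, 1) we minimise over 2 possible intermediate vertex sequences; the minimum is 8, attained along the walk 0 → 1 → 1.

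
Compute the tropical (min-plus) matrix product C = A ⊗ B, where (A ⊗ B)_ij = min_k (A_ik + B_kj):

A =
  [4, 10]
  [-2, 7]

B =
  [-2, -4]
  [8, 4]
A ⊗ B =
  [2, 0]
  [-4, -6]

Apply the min-plus product entry-by-entry:
  C[0][0] = min over k of (A[0][0] + B[0][0] = 4 + -2 = 2, A[0][1] + B[1][0] = 10 + 8 = 18) = 2 (attained at k = 0)
  C[0][1] = min over k of (A[0][0] + B[0][1] = 4 + -4 = 0, A[0][1] + B[1][1] = 10 + 4 = 14) = 0 (attained at k = 0)
  C[1][0] = min over k of (A[1][0] + B[0][0] = -2 + -2 = -4, A[1][1] + B[1][0] = 7 + 8 = 15) = -4 (attained at k = 0)
  C[1][1] = min over k of (A[1][0] + B[0][1] = -2 + -4 = -6, A[1][1] + B[1][1] = 7 + 4 = 11) = -6 (attained at k = 0)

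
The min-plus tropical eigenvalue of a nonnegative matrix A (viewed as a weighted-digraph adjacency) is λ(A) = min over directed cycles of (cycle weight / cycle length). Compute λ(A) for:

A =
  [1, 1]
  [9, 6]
λ(A) = 1

Enumerate directed cycles and compute their means (weight / length). Sample:
  cycle 0 → 0: weight = 1, length = 1, mean = 1/1 ≈ 1.000
  cycle 1 → 1: weight = 6, length = 1, mean = 6/1 ≈ 6.000
  cycle 0 → 1 → 0: weight = 10, length = 2, mean = 10/2 ≈ 5.000
  cycle 1 → 0 → 1: weight = 10, length = 2, mean = 10/2 ≈ 5.000
Minimum mean = 1.000, attained e.g. along the cycle 0 → 0 with weight 1 and length 1. So λ(A) = 1/1 = 1.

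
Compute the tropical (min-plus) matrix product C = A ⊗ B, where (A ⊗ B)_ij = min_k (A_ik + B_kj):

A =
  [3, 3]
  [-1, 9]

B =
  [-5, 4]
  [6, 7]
A ⊗ B =
  [-2, 7]
  [-6, 3]

Apply the min-plus product entry-by-entry:
  C[0][0] = min over k of (A[0][0] + B[0][0] = 3 + -5 = -2, A[0][1] + B[1][0] = 3 + 6 = 9) = -2 (attained at k = 0)
  C[0][1] = min over k of (A[0][0] + B[0][1] = 3 + 4 = 7, A[0][1] + B[1][1] = 3 + 7 = 10) = 7 (attained at k = 0)
  C[1][0] = min over k of (A[1][0] + B[0][0] = -1 + -5 = -6, A[1][1] + B[1][0] = 9 + 6 = 15) = -6 (attained at k = 0)
  C[1][1] = min over k of (A[1][0] + B[0][1] = -1 + 4 = 3, A[1][1] + B[1][1] = 9 + 7 = 16) = 3 (attained at k = 0)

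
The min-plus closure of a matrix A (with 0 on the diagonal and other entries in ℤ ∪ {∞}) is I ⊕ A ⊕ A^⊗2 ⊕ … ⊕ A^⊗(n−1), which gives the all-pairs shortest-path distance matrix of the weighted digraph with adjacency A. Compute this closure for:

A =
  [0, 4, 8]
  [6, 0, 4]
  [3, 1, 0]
Closure =
  [0, 4, 8]
  [6, 0, 4]
  [3, 1, 0]

This is the Floyd-Warshall all-pairs shortest-path computation. For each intermediate vertex k = 0, 1, …, 2, update dist[i][j] ← min(dist[i][j], dist[i][k] + dist[k][j]). The final matrix gives, for each (i, j), the minimum total weight of any directed path from i to j (possibly empty when i = j).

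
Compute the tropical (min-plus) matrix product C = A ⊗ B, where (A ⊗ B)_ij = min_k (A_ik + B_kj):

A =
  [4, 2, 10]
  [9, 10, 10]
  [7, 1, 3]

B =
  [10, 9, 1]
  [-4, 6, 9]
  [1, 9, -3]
A ⊗ B =
  [-2, 8, 5]
  [6, 16, 7]
  [-3, 7, 0]

Apply the min-plus product entry-by-entry:
  C[0][0] = min over k of (A[0][0] + B[0][0] = 4 + 10 = 14, A[0][1] + B[1][0] = 2 + -4 = -2, A[0][2] + B[2][0] = 10 + 1 = 11) = -2 (attained at k = 1)
  C[0][1] = min over k of (A[0][0] + B[0][1] = 4 + 9 = 13, A[0][1] + B[1][1] = 2 + 6 = 8, A[0][2] + B[2][1] = 10 + 9 = 19) = 8 (attained at k = 1)
  C[0][2] = min over k of (A[0][0] + B[0][2] = 4 + 1 = 5, A[0][1] + B[1][2] = 2 + 9 = 11, A[0][2] + B[2][2] = 10 + -3 = 7) = 5 (attained at k = 0)
  C[1][0] = min over k of (A[1][0] + B[0][0] = 9 + 10 = 19, A[1][1] + B[1][0] = 10 + -4 = 6, A[1][2] + B[2][0] = 10 + 1 = 11) = 6 (attained at k = 1)
  C[1][1] = min over k of (A[1][0] + B[0][1] = 9 + 9 = 18, A[1][1] + B[1][1] = 10 + 6 = 16, A[1][2] + B[2][1] = 10 + 9 = 19) = 16 (attained at k = 1)
  C[1][2] = min over k of (A[1][0] + B[0][2] = 9 + 1 = 10, A[1][1] + B[1][2] = 10 + 9 = 19, A[1][2] + B[2][2] = 10 + -3 = 7) = 7 (attained at k = 2)
  C[2][0] = min over k of (A[2][0] + B[0][0] = 7 + 10 = 17, A[2][1] + B[1][0] = 1 + -4 = -3, A[2][2] + B[2][0] = 3 + 1 = 4) = -3 (attained at k = 1)
  C[2][1] = min over k of (A[2][0] + B[0][1] = 7 + 9 = 16, A[2][1] + B[1][1] = 1 + 6 = 7, A[2][2] + B[2][1] = 3 + 9 = 12) = 7 (attained at k = 1)
  C[2][2] = min over k of (A[2][0] + B[0][2] = 7 + 1 = 8, A[2][1] + B[1][2] = 1 + 9 = 10, A[2][2] + B[2][2] = 3 + -3 = 0) = 0 (attained at k = 2)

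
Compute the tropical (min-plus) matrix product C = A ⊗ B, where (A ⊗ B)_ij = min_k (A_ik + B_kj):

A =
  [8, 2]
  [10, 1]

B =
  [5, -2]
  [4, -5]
A ⊗ B =
  [6, -3]
  [5, -4]

Apply the min-plus product entry-by-entry:
  C[0][0] = min over k of (A[0][0] + B[0][0] = 8 + 5 = 13, A[0][1] + B[1][0] = 2 + 4 = 6) = 6 (attained at k = 1)
  C[0][1] = min over k of (A[0][0] + B[0][1] = 8 + -2 = 6, A[0][1] + B[1][1] = 2 + -5 = -3) = -3 (attained at k = 1)
  C[1][0] = min over k of (A[1][0] + B[0][0] = 10 + 5 = 15, A[1][1] + B[1][0] = 1 + 4 = 5) = 5 (attained at k = 1)
  C[1][1] = min over k of (A[1][0] + B[0][1] = 10 + -2 = 8, A[1][1] + B[1][1] = 1 + -5 = -4) = -4 (attained at k = 1)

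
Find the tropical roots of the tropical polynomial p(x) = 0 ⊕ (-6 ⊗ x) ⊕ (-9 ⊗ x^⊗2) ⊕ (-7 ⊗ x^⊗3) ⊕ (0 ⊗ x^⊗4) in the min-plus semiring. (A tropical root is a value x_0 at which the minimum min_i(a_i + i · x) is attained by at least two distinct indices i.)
Roots: {-7, -2, 3, 6}

Each tropical root is a break point of the lower envelope of the lines y = a_i + i · x (there are 5 lines, with slopes 0, 1, ..., 4). Only the lines that attain the minimum somewhere contribute to roots; other lines are dominated. Here the surviving (envelope) indices are i = 4, i = 3, i = 2, i = 1, i = 0.
Intersections between consecutive envelope lines give the roots: for adjacent envelope indices i < j the intersection is x = (a_i − a_j) / (j − i). Reading off the sorted break points: {-7, -2, 3, 6}.
Verification: at each break x_0, at least two indices attain the minimum of min_i(a_i + i · x_0).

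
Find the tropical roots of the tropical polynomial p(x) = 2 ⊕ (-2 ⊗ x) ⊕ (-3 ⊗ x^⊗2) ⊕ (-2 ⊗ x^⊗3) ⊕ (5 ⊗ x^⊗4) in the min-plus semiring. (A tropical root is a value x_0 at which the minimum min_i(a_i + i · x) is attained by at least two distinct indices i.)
Roots: {-7, -1, 1, 4}

Each tropical root is a break point of the lower envelope of the lines y = a_i + i · x (there are 5 lines, with slopes 0, 1, ..., 4). Only the lines that attain the minimum somewhere contribute to roots; other lines are dominated. Here the surviving (envelope) indices are i = 4, i = 3, i = 2, i = 1, i = 0.
Intersections between consecutive envelope lines give the roots: for adjacent envelope indices i < j the intersection is x = (a_i − a_j) / (j − i). Reading off the sorted break points: {-7, -1, 1, 4}.
Verification: at each break x_0, at least two indices attain the minimum of min_i(a_i + i · x_0).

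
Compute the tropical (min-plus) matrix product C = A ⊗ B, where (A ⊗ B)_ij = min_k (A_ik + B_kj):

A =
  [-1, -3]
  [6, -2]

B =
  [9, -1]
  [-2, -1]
A ⊗ B =
  [-5, -4]
  [-4, -3]

Apply the min-plus product entry-by-entry:
  C[0][0] = min over k of (A[0][0] + B[0][0] = -1 + 9 = 8, A[0][1] + B[1][0] = -3 + -2 = -5) = -5 (attained at k = 1)
  C[0][1] = min over k of (A[0][0] + B[0][1] = -1 + -1 = -2, A[0][1] + B[1][1] = -3 + -1 = -4) = -4 (attained at k = 1)
  C[1][0] = min over k of (A[1][0] + B[0][0] = 6 + 9 = 15, A[1][1] + B[1][0] = -2 + -2 = -4) = -4 (attained at k = 1)
  C[1][1] = min over k of (A[1][0] + B[0][1] = 6 + -1 = 5, A[1][1] + B[1][1] = -2 + -1 = -3) = -3 (attained at k = 1)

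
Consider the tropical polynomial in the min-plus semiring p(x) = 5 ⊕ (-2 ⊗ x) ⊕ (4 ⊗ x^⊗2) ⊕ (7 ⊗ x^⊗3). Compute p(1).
p(1) = -1

A tropical monomial a ⊗ x^⊗i evaluates to a + i · x. Evaluating each term at x = 1:
  Term 0 contributes 5 + 0 · 1 = 5
  Term 1 contributes -2 + 1 · 1 = -1
  Term 2 contributes 4 + 2 · 1 = 6
  Term 3 contributes 7 + 3 · 1 = 10
p(1) = ⊕ of these = min[5, -1, 6, 10] = -1.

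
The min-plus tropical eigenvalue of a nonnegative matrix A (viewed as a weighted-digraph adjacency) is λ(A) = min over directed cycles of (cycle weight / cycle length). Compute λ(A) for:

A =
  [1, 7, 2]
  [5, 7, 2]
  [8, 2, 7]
λ(A) = 1

Enumerate directed cycles and compute their means (weight / length). Sample:
  cycle 0 → 0: weight = 1, length = 1, mean = 1/1 ≈ 1.000
  cycle 1 → 1: weight = 7, length = 1, mean = 7/1 ≈ 7.000
  cycle 2 → 2: weight = 7, length = 1, mean = 7/1 ≈ 7.000
  cycle 0 → 1 → 0: weight = 12, length = 2, mean = 12/2 ≈ 6.000
  cycle 0 → 2 → 0: weight = 10, length = 2, mean = 10/2 ≈ 5.000
  cycle 1 → 0 → 1: weight = 12, length = 2, mean = 12/2 ≈ 6.000
Minimum mean = 1.000, attained e.g. along the cycle 0 → 0 with weight 1 and length 1. So λ(A) = 1/1 = 1.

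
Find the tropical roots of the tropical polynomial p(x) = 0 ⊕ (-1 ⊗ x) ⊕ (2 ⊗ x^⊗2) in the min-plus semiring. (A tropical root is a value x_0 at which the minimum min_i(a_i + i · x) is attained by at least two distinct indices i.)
Roots: {-3, 1}

Each tropical root is a break point of the lower envelope of the lines y = a_i + i · x (there are 3 lines, with slopes 0, 1, ..., 2). Only the lines that attain the minimum somewhere contribute to roots; other lines are dominated. Here the surviving (envelope) indices are i = 2, i = 1, i = 0.
Intersections between consecutive envelope lines give the roots: for adjacent envelope indices i < j the intersection is x = (a_i − a_j) / (j − i). Reading off the sorted break points: {-3, 1}.
Verification: at each break x_0, at least two indices attain the minimum of min_i(a_i + i · x_0).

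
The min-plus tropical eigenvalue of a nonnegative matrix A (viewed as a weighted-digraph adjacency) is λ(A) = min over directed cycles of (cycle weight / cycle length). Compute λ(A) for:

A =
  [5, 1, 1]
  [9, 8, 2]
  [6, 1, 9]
λ(A) = 3/2

Enumerate directed cycles and compute their means (weight / length). Sample:
  cycle 0 → 0: weight = 5, length = 1, mean = 5/1 ≈ 5.000
  cycle 1 → 1: weight = 8, length = 1, mean = 8/1 ≈ 8.000
  cycle 2 → 2: weight = 9, length = 1, mean = 9/1 ≈ 9.000
  cycle 0 → 1 → 0: weight = 10, length = 2, mean = 10/2 ≈ 5.000
  cycle 0 → 2 → 0: weight = 7, length = 2, mean = 7/2 ≈ 3.500
  cycle 1 → 0 → 1: weight = 10, length = 2, mean = 10/2 ≈ 5.000
Minimum mean = 1.500, attained e.g. along the cycle 1 → 2 → 1 with weight 3 and length 2. So λ(A) = 3/2 = 3/2.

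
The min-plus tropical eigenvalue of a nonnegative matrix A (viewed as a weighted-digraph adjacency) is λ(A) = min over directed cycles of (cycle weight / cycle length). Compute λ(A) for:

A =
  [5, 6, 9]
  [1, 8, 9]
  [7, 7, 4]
λ(A) = 7/2

Enumerate directed cycles and compute their means (weight / length). Sample:
  cycle 0 → 0: weight = 5, length = 1, mean = 5/1 ≈ 5.000
  cycle 1 → 1: weight = 8, length = 1, mean = 8/1 ≈ 8.000
  cycle 2 → 2: weight = 4, length = 1, mean = 4/1 ≈ 4.000
  cycle 0 → 1 → 0: weight = 7, length = 2, mean = 7/2 ≈ 3.500
  cycle 0 → 2 → 0: weight = 16, length = 2, mean = 16/2 ≈ 8.000
  cycle 1 → 0 → 1: weight = 7, length = 2, mean = 7/2 ≈ 3.500
Minimum mean = 3.500, attained e.g. along the cycle 0 → 1 → 0 with weight 7 and length 2. So λ(A) = 7/2 = 7/2.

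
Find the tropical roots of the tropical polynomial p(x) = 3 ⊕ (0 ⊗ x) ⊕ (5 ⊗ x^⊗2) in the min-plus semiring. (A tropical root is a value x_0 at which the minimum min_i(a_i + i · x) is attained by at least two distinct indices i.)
Roots: {-5, 3}

Each tropical root is a break point of the lower envelope of the lines y = a_i + i · x (there are 3 lines, with slopes 0, 1, ..., 2). Only the lines that attain the minimum somewhere contribute to roots; other lines are dominated. Here the surviving (envelope) indices are i = 2, i = 1, i = 0.
Intersections between consecutive envelope lines give the roots: for adjacent envelope indices i < j the intersection is x = (a_i − a_j) / (j − i). Reading off the sorted break points: {-5, 3}.
Verification: at each break x_0, at least two indices attain the minimum of min_i(a_i + i · x_0).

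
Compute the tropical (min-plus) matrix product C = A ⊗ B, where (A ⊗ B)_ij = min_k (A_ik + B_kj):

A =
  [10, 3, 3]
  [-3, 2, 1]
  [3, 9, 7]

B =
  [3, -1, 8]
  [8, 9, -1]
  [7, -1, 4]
A ⊗ B =
  [10, 2, 2]
  [0, -4, 1]
  [6, 2, 8]

Apply the min-plus product entry-by-entry:
  C[0][0] = min over k of (A[0][0] + B[0][0] = 10 + 3 = 13, A[0][1] + B[1][0] = 3 + 8 = 11, A[0][2] + B[2][0] = 3 + 7 = 10) = 10 (attained at k = 2)
  C[0][1] = min over k of (A[0][0] + B[0][1] = 10 + -1 = 9, A[0][1] + B[1][1] = 3 + 9 = 12, A[0][2] + B[2][1] = 3 + -1 = 2) = 2 (attained at k = 2)
  C[0][2] = min over k of (A[0][0] + B[0][2] = 10 + 8 = 18, A[0][1] + B[1][2] = 3 + -1 = 2, A[0][2] + B[2][2] = 3 + 4 = 7) = 2 (attained at k = 1)
  C[1][0] = min over k of (A[1][0] + B[0][0] = -3 + 3 = 0, A[1][1] + B[1][0] = 2 + 8 = 10, A[1][2] + B[2][0] = 1 + 7 = 8) = 0 (attained at k = 0)
  C[1][1] = min over k of (A[1][0] + B[0][1] = -3 + -1 = -4, A[1][1] + B[1][1] = 2 + 9 = 11, A[1][2] + B[2][1] = 1 + -1 = 0) = -4 (attained at k = 0)
  C[1][2] = min over k of (A[1][0] + B[0][2] = -3 + 8 = 5, A[1][1] + B[1][2] = 2 + -1 = 1, A[1][2] + B[2][2] = 1 + 4 = 5) = 1 (attained at k = 1)
  C[2][0] = min over k of (A[2][0] + B[0][0] = 3 + 3 = 6, A[2][1] + B[1][0] = 9 + 8 = 17, A[2][2] + B[2][0] = 7 + 7 = 14) = 6 (attained at k = 0)
  C[2][1] = min over k of (A[2][0] + B[0][1] = 3 + -1 = 2, A[2][1] + B[1][1] = 9 + 9 = 18, A[2][2] + B[2][1] = 7 + -1 = 6) = 2 (attained at k = 0)
  C[2][2] = min over k of (A[2][0] + B[0][2] = 3 + 8 = 11, A[2][1] + B[1][2] = 9 + -1 = 8, A[2][2] + B[2][2] = 7 + 4 = 11) = 8 (attained at k = 1)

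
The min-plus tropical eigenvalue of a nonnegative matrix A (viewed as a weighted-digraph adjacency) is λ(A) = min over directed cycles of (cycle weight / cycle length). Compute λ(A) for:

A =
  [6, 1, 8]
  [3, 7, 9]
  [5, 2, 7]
λ(A) = 2

Enumerate directed cycles and compute their means (weight / length). Sample:
  cycle 0 → 0: weight = 6, length = 1, mean = 6/1 ≈ 6.000
  cycle 1 → 1: weight = 7, length = 1, mean = 7/1 ≈ 7.000
  cycle 2 → 2: weight = 7, length = 1, mean = 7/1 ≈ 7.000
  cycle 0 → 1 → 0: weight = 4, length = 2, mean = 4/2 ≈ 2.000
  cycle 0 → 2 → 0: weight = 13, length = 2, mean = 13/2 ≈ 6.500
  cycle 1 → 0 → 1: weight = 4, length = 2, mean = 4/2 ≈ 2.000
Minimum mean = 2.000, attained e.g. along the cycle 0 → 1 → 0 with weight 4 and length 2. So λ(A) = 4/2 = 2.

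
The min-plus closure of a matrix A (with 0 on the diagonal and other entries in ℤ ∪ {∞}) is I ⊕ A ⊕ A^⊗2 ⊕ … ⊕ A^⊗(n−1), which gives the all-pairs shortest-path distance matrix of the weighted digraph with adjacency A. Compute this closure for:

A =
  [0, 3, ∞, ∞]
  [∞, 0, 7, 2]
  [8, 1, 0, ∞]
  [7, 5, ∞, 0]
Closure =
  [0, 3, 10, 5]
  [9, 0, 7, 2]
  [8, 1, 0, 3]
  [7, 5, 12, 0]

This is the Floyd-Warshall all-pairs shortest-path computation. For each intermediate vertex k = 0, 1, …, 3, update dist[i][j] ← min(dist[i][j], dist[i][k] + dist[k][j]). The final matrix gives, for each (i, j), the minimum total weight of any directed path from i to j (possibly empty when i = j).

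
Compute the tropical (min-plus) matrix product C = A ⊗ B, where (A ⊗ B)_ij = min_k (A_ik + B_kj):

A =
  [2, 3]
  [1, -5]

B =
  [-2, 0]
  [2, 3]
A ⊗ B =
  [0, 2]
  [-3, -2]

Apply the min-plus product entry-by-entry:
  C[0][0] = min over k of (A[0][0] + B[0][0] = 2 + -2 = 0, A[0][1] + B[1][0] = 3 + 2 = 5) = 0 (attained at k = 0)
  C[0][1] = min over k of (A[0][0] + B[0][1] = 2 + 0 = 2, A[0][1] + B[1][1] = 3 + 3 = 6) = 2 (attained at k = 0)
  C[1][0] = min over k of (A[1][0] + B[0][0] = 1 + -2 = -1, A[1][1] + B[1][0] = -5 + 2 = -3) = -3 (attained at k = 1)
  C[1][1] = min over k of (A[1][0] + B[0][1] = 1 + 0 = 1, A[1][1] + B[1][1] = -5 + 3 = -2) = -2 (attained at k = 1)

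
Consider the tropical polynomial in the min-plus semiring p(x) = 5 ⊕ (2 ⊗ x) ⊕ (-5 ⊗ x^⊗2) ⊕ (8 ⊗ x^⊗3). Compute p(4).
p(4) = 3

A tropical monomial a ⊗ x^⊗i evaluates to a + i · x. Evaluating each term at x = 4:
  Term 0 contributes 5 + 0 · 4 = 5
  Term 1 contributes 2 + 1 · 4 = 6
  Term 2 contributes -5 + 2 · 4 = 3
  Term 3 contributes 8 + 3 · 4 = 20
p(4) = ⊕ of these = min[5, 6, 3, 20] = 3.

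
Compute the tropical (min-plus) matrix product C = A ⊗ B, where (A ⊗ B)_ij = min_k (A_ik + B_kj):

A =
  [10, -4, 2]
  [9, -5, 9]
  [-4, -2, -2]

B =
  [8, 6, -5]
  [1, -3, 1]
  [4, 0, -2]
A ⊗ B =
  [-3, -7, -3]
  [-4, -8, -4]
  [-1, -5, -9]

Apply the min-plus product entry-by-entry:
  C[0][0] = min over k of (A[0][0] + B[0][0] = 10 + 8 = 18, A[0][1] + B[1][0] = -4 + 1 = -3, A[0][2] + B[2][0] = 2 + 4 = 6) = -3 (attained at k = 1)
  C[0][1] = min over k of (A[0][0] + B[0][1] = 10 + 6 = 16, A[0][1] + B[1][1] = -4 + -3 = -7, A[0][2] + B[2][1] = 2 + 0 = 2) = -7 (attained at k = 1)
  C[0][2] = min over k of (A[0][0] + B[0][2] = 10 + -5 = 5, A[0][1] + B[1][2] = -4 + 1 = -3, A[0][2] + B[2][2] = 2 + -2 = 0) = -3 (attained at k = 1)
  C[1][0] = min over k of (A[1][0] + B[0][0] = 9 + 8 = 17, A[1][1] + B[1][0] = -5 + 1 = -4, A[1][2] + B[2][0] = 9 + 4 = 13) = -4 (attained at k = 1)
  C[1][1] = min over k of (A[1][0] + B[0][1] = 9 + 6 = 15, A[1][1] + B[1][1] = -5 + -3 = -8, A[1][2] + B[2][1] = 9 + 0 = 9) = -8 (attained at k = 1)
  C[1][2] = min over k of (A[1][0] + B[0][2] = 9 + -5 = 4, A[1][1] + B[1][2] = -5 + 1 = -4, A[1][2] + B[2][2] = 9 + -2 = 7) = -4 (attained at k = 1)
  C[2][0] = min over k of (A[2][0] + B[0][0] = -4 + 8 = 4, A[2][1] + B[1][0] = -2 + 1 = -1, A[2][2] + B[2][0] = -2 + 4 = 2) = -1 (attained at k = 1)
  C[2][1] = min over k of (A[2][0] + B[0][1] = -4 + 6 = 2, A[2][1] + B[1][1] = -2 + -3 = -5, A[2][2] + B[2][1] = -2 + 0 = -2) = -5 (attained at k = 1)
  C[2][2] = min over k of (A[2][0] + B[0][2] = -4 + -5 = -9, A[2][1] + B[1][2] = -2 + 1 = -1, A[2][2] + B[2][2] = -2 + -2 = -4) = -9 (attained at k = 0)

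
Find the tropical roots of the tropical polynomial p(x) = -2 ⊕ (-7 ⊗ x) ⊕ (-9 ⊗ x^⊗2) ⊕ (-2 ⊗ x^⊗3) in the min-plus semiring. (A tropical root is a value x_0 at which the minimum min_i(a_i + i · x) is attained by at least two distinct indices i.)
Roots: {-7, 2, 5}

Each tropical root is a break point of the lower envelope of the lines y = a_i + i · x (there are 4 lines, with slopes 0, 1, ..., 3). Only the lines that attain the minimum somewhere contribute to roots; other lines are dominated. Here the surviving (envelope) indices are i = 3, i = 2, i = 1, i = 0.
Intersections between consecutive envelope lines give the roots: for adjacent envelope indices i < j the intersection is x = (a_i − a_j) / (j − i). Reading off the sorted break points: {-7, 2, 5}.
Verification: at each break x_0, at least two indices attain the minimum of min_i(a_i + i · x_0).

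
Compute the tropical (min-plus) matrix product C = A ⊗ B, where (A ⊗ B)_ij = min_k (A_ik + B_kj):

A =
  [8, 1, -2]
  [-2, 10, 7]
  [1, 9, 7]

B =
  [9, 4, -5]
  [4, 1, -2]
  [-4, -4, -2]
A ⊗ B =
  [-6, -6, -4]
  [3, 2, -7]
  [3, 3, -4]

Apply the min-plus product entry-by-entry:
  C[0][0] = min over k of (A[0][0] + B[0][0] = 8 + 9 = 17, A[0][1] + B[1][0] = 1 + 4 = 5, A[0][2] + B[2][0] = -2 + -4 = -6) = -6 (attained at k = 2)
  C[0][1] = min over k of (A[0][0] + B[0][1] = 8 + 4 = 12, A[0][1] + B[1][1] = 1 + 1 = 2, A[0][2] + B[2][1] = -2 + -4 = -6) = -6 (attained at k = 2)
  C[0][2] = min over k of (A[0][0] + B[0][2] = 8 + -5 = 3, A[0][1] + B[1][2] = 1 + -2 = -1, A[0][2] + B[2][2] = -2 + -2 = -4) = -4 (attained at k = 2)
  C[1][0] = min over k of (A[1][0] + B[0][0] = -2 + 9 = 7, A[1][1] + B[1][0] = 10 + 4 = 14, A[1][2] + B[2][0] = 7 + -4 = 3) = 3 (attained at k = 2)
  C[1][1] = min over k of (A[1][0] + B[0][1] = -2 + 4 = 2, A[1][1] + B[1][1] = 10 + 1 = 11, A[1][2] + B[2][1] = 7 + -4 = 3) = 2 (attained at k = 0)
  C[1][2] = min over k of (A[1][0] + B[0][2] = -2 + -5 = -7, A[1][1] + B[1][2] = 10 + -2 = 8, A[1][2] + B[2][2] = 7 + -2 = 5) = -7 (attained at k = 0)
  C[2][0] = min over k of (A[2][0] + B[0][0] = 1 + 9 = 10, A[2][1] + B[1][0] = 9 + 4 = 13, A[2][2] + B[2][0] = 7 + -4 = 3) = 3 (attained at k = 2)
  C[2][1] = min over k of (A[2][0] + B[0][1] = 1 + 4 = 5, A[2][1] + B[1][1] = 9 + 1 = 10, A[2][2] + B[2][1] = 7 + -4 = 3) = 3 (attained at k = 2)
  C[2][2] = min over k of (A[2][0] + B[0][2] = 1 + -5 = -4, A[2][1] + B[1][2] = 9 + -2 = 7, A[2][2] + B[2][2] = 7 + -2 = 5) = -4 (attained at k = 0)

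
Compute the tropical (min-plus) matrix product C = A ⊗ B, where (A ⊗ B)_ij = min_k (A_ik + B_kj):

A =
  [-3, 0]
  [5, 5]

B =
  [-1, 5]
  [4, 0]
A ⊗ B =
  [-4, 0]
  [4, 5]

Apply the min-plus product entry-by-entry:
  C[0][0] = min over k of (A[0][0] + B[0][0] = -3 + -1 = -4, A[0][1] + B[1][0] = 0 + 4 = 4) = -4 (attained at k = 0)
  C[0][1] = min over k of (A[0][0] + B[0][1] = -3 + 5 = 2, A[0][1] + B[1][1] = 0 + 0 = 0) = 0 (attained at k = 1)
  C[1][0] = min over k of (A[1][0] + B[0][0] = 5 + -1 = 4, A[1][1] + B[1][0] = 5 + 4 = 9) = 4 (attained at k = 0)
  C[1][1] = min over k of (A[1][0] + B[0][1] = 5 + 5 = 10, A[1][1] + B[1][1] = 5 + 0 = 5) = 5 (attained at k = 1)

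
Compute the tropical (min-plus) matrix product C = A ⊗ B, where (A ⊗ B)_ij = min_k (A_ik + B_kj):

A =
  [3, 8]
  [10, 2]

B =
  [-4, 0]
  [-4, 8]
A ⊗ B =
  [-1, 3]
  [-2, 10]

Apply the min-plus product entry-by-entry:
  C[0][0] = min over k of (A[0][0] + B[0][0] = 3 + -4 = -1, A[0][1] + B[1][0] = 8 + -4 = 4) = -1 (attained at k = 0)
  C[0][1] = min over k of (A[0][0] + B[0][1] = 3 + 0 = 3, A[0][1] + B[1][1] = 8 + 8 = 16) = 3 (attained at k = 0)
  C[1][0] = min over k of (A[1][0] + B[0][0] = 10 + -4 = 6, A[1][1] + B[1][0] = 2 + -4 = -2) = -2 (attained at k = 1)
  C[1][1] = min over k of (A[1][0] + B[0][1] = 10 + 0 = 10, A[1][1] + B[1][1] = 2 + 8 = 10) = 10 (attained at k = 0)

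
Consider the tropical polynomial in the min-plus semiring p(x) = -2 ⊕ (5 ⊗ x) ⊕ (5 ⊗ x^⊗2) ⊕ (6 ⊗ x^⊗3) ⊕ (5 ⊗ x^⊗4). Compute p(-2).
p(-2) = -3

A tropical monomial a ⊗ x^⊗i evaluates to a + i · x. Evaluating each term at x = -2:
  Term 0 contributes -2 + 0 · -2 = -2
  Term 1 contributes 5 + 1 · -2 = 3
  Term 2 contributes 5 + 2 · -2 = 1
  Term 3 contributes 6 + 3 · -2 = 0
  Term 4 contributes 5 + 4 · -2 = -3
p(-2) = ⊕ of these = min[-2, 3, 1, 0, -3] = -3.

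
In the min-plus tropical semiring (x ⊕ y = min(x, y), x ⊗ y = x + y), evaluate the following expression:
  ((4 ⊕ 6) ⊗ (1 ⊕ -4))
((4 ⊕ 6) ⊗ (1 ⊕ -4)) = 0

Expand innermost to outermost. Recall ⊕ takes the minimum of its arguments and ⊗ takes their sum. Working out the expression ((4 ⊕ 6) ⊗ (1 ⊕ -4)) gives 0.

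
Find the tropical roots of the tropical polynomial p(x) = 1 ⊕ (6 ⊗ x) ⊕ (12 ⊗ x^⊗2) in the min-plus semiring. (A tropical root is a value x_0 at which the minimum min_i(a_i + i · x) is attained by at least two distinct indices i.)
Roots: {-6, -5}

Each tropical root is a break point of the lower envelope of the lines y = a_i + i · x (there are 3 lines, with slopes 0, 1, ..., 2). Only the lines that attain the minimum somewhere contribute to roots; other lines are dominated. Here the surviving (envelope) indices are i = 2, i = 1, i = 0.
Intersections between consecutive envelope lines give the roots: for adjacent envelope indices i < j the intersection is x = (a_i − a_j) / (j − i). Reading off the sorted break points: {-6, -5}.
Verification: at each break x_0, at least two indices attain the minimum of min_i(a_i + i · x_0).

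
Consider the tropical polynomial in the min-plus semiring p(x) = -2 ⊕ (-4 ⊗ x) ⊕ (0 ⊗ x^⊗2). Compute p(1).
p(1) = -3

A tropical monomial a ⊗ x^⊗i evaluates to a + i · x. Evaluating each term at x = 1:
  Term 0 contributes -2 + 0 · 1 = -2
  Term 1 contributes -4 + 1 · 1 = -3
  Term 2 contributes 0 + 2 · 1 = 2
p(1) = ⊕ of these = min[-2, -3, 2] = -3.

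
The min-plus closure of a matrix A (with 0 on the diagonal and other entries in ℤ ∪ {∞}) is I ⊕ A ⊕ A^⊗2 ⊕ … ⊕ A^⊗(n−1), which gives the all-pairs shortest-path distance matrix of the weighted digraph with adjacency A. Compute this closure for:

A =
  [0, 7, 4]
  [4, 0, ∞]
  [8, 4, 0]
Closure =
  [0, 7, 4]
  [4, 0, 8]
  [8, 4, 0]

This is the Floyd-Warshall all-pairs shortest-path computation. For each intermediate vertex k = 0, 1, …, 2, update dist[i][j] ← min(dist[i][j], dist[i][k] + dist[k][j]). The final matrix gives, for each (i, j), the minimum total weight of any directed path from i to j (possibly empty when i = j).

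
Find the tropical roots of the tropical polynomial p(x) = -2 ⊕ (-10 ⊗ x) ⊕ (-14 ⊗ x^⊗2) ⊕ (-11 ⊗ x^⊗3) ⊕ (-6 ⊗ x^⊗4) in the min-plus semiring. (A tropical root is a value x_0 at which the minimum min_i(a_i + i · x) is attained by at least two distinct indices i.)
Roots: {-5, -3, 4, 8}

Each tropical root is a break point of the lower envelope of the lines y = a_i + i · x (there are 5 lines, with slopes 0, 1, ..., 4). Only the lines that attain the minimum somewhere contribute to roots; other lines are dominated. Here the surviving (envelope) indices are i = 4, i = 3, i = 2, i = 1, i = 0.
Intersections between consecutive envelope lines give the roots: for adjacent envelope indices i < j the intersection is x = (a_i − a_j) / (j − i). Reading off the sorted break points: {-5, -3, 4, 8}.
Verification: at each break x_0, at least two indices attain the minimum of min_i(a_i + i · x_0).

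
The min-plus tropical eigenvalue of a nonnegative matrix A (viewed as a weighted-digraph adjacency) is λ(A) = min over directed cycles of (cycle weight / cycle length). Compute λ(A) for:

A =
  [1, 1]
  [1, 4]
λ(A) = 1

Enumerate directed cycles and compute their means (weight / length). Sample:
  cycle 0 → 0: weight = 1, length = 1, mean = 1/1 ≈ 1.000
  cycle 1 → 1: weight = 4, length = 1, mean = 4/1 ≈ 4.000
  cycle 0 → 1 → 0: weight = 2, length = 2, mean = 2/2 ≈ 1.000
  cycle 1 → 0 → 1: weight = 2, length = 2, mean = 2/2 ≈ 1.000
Minimum mean = 1.000, attained e.g. along the cycle 0 → 0 with weight 1 and length 1. So λ(A) = 1/1 = 1.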